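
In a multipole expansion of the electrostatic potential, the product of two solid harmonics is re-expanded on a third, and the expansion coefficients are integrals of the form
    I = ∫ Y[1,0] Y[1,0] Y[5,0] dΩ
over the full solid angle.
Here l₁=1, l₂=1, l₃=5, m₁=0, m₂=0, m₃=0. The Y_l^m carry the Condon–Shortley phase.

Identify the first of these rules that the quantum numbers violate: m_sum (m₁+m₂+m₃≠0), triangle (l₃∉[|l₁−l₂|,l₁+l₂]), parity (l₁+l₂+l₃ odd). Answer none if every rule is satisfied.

triangle

Σmᵢ = 0  ✓
l₃∈[|l₁−l₂|,l₁+l₂]=[0,2] required, l₃=5 fails  ✗
Σlᵢ = 7 ⇒ odd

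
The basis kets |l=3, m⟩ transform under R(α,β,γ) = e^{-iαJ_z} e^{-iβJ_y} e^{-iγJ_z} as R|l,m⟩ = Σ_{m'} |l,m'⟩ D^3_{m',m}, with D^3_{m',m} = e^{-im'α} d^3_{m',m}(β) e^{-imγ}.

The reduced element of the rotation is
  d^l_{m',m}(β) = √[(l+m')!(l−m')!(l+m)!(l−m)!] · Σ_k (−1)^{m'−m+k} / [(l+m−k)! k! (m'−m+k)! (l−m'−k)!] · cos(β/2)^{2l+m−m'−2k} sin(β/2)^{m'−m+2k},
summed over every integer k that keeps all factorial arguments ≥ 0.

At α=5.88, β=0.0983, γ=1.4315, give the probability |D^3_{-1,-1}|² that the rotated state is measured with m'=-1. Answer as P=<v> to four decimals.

P=0.9479

First d^3_{-1,-1}(β=0.0983), then the phase factors e^{-i(-1)α} and e^{-i(-1)γ}:
Half-angle: c=0.998792, s=0.049130. N=√(2·24·2·24)=48.000000
k∈{0,1,2} keeps every argument non-negative
  k=0: (−1)^0·48.0000/(48)·0.9988^6·0.0491^0 = +0.992776
  k=1: (−1)^1·48.0000/(6)·0.9988^4·0.0491^2 = -0.019217
  k=2: (−1)^2·48.0000/(8)·0.9988^2·0.0491^4 = +0.000035
d^3_{-1,-1}(0.0983) = +0.992776 -0.019217 +0.000035 = +0.973594
|D^3_{-1,-1}|² = |d^3_{-1,-1}(β)|² = (+0.973594)² = 0.947885 (the z-rotation phases have unit modulus)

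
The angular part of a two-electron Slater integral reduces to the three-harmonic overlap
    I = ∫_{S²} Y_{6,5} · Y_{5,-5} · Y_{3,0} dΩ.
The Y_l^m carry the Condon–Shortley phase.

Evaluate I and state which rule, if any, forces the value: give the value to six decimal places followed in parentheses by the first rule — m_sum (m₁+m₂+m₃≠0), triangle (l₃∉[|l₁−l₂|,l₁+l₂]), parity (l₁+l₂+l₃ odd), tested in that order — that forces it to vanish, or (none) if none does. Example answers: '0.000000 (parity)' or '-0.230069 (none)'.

Checks pass: Σm=0; 14 even; l₃=3∈[1,11].
(2·6+1)(2·5+1)(2·3+1) = 1001
Δ: 8! 4! 2! / 15! → 1/675675
sum: t=3:−1/8640 t=4:+1/2304 t=5:−1/8640 = 7/34560
3j²(6 5 3; 0 0 0) = Δ·Π!·Σ² = 7/429  (sign -1)
sum: t=0:+1/483840 = 1/483840
3j²(6 5 3; 5 -5 0) = Δ·Π!·Σ² = 3/91  (sign -1)
combine: 4πI² = 1001·7/429·3/91 = 7/13
take √, sign +1: I = 0.20700098
No selection rule forces the value: the integral is nonzero (none).

0.207001 (none)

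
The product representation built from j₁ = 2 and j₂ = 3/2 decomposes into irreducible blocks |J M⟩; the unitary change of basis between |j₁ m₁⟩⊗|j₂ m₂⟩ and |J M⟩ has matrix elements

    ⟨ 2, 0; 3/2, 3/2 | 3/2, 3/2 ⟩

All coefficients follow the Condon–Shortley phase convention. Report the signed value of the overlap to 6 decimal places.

+0.447214

j₁+j₂−J=2  J+j₁−j₂=2  J−j₁+j₂=1  j₁+j₂+J+1=6
(j₁±m₁, j₂±m₂, J±M) = (2,2,3,0,3,0)
P² = 16/5
sum k=2..2:
  [2] +1/4 = 1/4
S = 1/4
C² = P²·S² = 1/5 ; C = +0.447214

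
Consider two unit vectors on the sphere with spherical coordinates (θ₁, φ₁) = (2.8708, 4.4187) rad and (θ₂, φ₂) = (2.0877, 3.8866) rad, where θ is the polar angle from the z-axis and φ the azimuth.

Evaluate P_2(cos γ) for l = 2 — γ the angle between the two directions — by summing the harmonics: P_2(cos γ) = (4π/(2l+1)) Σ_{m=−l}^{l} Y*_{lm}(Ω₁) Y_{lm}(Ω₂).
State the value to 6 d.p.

0.186638

Addition theorem: P_2(cos γ) = (4π/5) Σ_m Y*_{lm}(Ω₁) Y_{lm}(Ω₂), m = −2…2:
  [-2]  conj(Y_{2,-2})(Ω₁) = -0.02301 + 0.01532j ; Y_{2,-2}(Ω₂) = 0.02356 - 0.29098j ; Δ = 0.00392 + 0.00706j
  [-1]  conj(Y_{2,-1})(Ω₁) = 0.05764 + 0.19060j ; Y_{2,-1}(Ω₂) = 0.24398 - 0.22503j ; Δ = 0.05695 + 0.03353j
  [+0]  conj(Y_{2,0})(Ω₁) = 0.56308 + 0.00000j ; Y_{2,0}(Ω₂) = -0.08431 + 0.00000j ; Δ = -0.04747 + 0.00000j
  [+1]  conj(Y_{2,1})(Ω₁) = -0.05764 + 0.19060j ; Y_{2,1}(Ω₂) = -0.24398 - 0.22503j ; Δ = 0.05695 - 0.03353j
  [+2]  conj(Y_{2,2})(Ω₁) = -0.02301 - 0.01532j ; Y_{2,2}(Ω₂) = 0.02356 + 0.29098j ; Δ = 0.00392 - 0.00706j
Total Σ_m = 0.07426 - 0.00000j. Multiply by 2.513274: 0.18664 - 0.00000j. P_2(cos γ) = 0.186638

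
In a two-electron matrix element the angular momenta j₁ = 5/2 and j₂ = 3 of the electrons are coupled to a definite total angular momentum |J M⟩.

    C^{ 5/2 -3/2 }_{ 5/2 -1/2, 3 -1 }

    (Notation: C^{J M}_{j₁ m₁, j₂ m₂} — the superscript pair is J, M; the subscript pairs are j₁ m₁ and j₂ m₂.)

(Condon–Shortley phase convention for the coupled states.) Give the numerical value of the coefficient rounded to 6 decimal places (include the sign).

-0.169031  (= −√(1/35))

triangle: 3!·2!·3!/9! = 72/362880
(j±m)!: 2!·3!·2!·4!·1!·4! = 13824
prefactor² = (2J+1)·Δ·N² = 576/35
  k=1: −1/(1!·2!·2!·1!·0!·2!) = -1/8
  k=2: +1/(2!·1!·1!·0!·1!·3!) = 1/12
Σ = -1/24  ⇒  CG² = 576/35·(-1/24)² = 1/35
CG = −√(1/35) = -0.169031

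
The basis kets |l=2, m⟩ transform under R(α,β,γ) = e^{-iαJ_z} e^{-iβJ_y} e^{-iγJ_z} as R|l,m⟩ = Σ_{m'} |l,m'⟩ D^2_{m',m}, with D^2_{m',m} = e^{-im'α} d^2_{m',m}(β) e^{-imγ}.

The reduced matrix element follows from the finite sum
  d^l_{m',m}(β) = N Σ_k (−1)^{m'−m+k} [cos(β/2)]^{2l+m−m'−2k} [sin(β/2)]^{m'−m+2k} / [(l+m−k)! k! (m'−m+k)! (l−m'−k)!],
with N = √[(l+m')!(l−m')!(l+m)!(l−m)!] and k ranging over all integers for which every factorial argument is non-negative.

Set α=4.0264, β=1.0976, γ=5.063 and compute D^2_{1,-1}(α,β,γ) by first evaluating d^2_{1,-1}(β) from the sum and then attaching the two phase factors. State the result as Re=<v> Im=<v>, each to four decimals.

D^2_{1,-1}(4.0264,1.0976,5.0630) = e^{-i·1·4.0264}·d^2_{1,-1}(1.0976)·e^{-i·-1·5.0630}. Compute d first:
Half-angle: c=0.853151, s=0.521664. N=√(6·1·1·6)=6.000000
The bounds max(0,m−m')=0 and min(l+m,l−m')=1 give 2 terms
  k=0: (−1)^2·6.0000/(2)·0.8532^2·0.5217^2 = +0.594230
  k=1: (−1)^3·6.0000/(6)·0.8532^0·0.5217^4 = -0.074056
d^2_{1,-1}(1.0976) = +0.594230 -0.074056 = +0.520174
Attach z-rotation phases: D = e^{-i(1)(4.0264)}·(+0.520174)·e^{-i(-1)(5.0630)} = +0.264846+0.447702i

Re=0.2648 Im=0.4477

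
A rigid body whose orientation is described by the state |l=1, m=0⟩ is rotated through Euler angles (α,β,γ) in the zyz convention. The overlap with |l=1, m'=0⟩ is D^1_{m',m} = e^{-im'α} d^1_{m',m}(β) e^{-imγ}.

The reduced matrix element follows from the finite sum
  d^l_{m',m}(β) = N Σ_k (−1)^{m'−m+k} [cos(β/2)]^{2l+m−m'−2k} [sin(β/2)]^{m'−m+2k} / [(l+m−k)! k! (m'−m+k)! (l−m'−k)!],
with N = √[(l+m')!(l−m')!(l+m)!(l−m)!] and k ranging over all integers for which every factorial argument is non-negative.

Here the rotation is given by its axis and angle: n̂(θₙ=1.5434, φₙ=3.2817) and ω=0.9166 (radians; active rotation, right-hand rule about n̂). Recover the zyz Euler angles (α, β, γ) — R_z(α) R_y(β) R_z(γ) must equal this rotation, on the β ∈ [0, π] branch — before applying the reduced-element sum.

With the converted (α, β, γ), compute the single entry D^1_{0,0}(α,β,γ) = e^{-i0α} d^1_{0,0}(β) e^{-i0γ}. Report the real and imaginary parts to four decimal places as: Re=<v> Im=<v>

Axis–angle → zyz. n̂ = (sinθₙcosφₙ, sinθₙsinφₙ, cosθₙ) = (-0.989829, -0.139597, +0.027393), ω = 0.9166.
R = I cosω + sinω [n̂]ₓ + (1−cosω) n̂n̂ᵀ gives
  R = [+0.992077, +0.032356, -0.121390; +0.075831, +0.616151, +0.783970; +0.100161, -0.786964, +0.608815]
β = atan2(√(R₁₃²+R₂₃²), R₃₃) = 0.916230; α = atan2(R₂₃, R₁₃) mod 2π = 1.724417; γ = atan2(R₃₂, −R₃₁) mod 2π = 4.585795
D^1_{0,0}(1.7244,0.9162,4.5858) = e^{-i·0·1.7244}·d^1_{0,0}(0.9162)·e^{-i·0·4.5858}. Compute d first:
With c≡cos(β/2)=0.896888 and s≡sin(β/2)=0.442258, N=[1·1·1·1]^{1/2}=1.000000
k: max(0,(0)−(0))=0 … min(1+(0),1−(0))=1
  k=0: (−1)^0·1.0000/(1)·0.8969^2·0.4423^0 = +0.804408
  k=1: (−1)^1·1.0000/(1)·0.8969^0·0.4423^2 = -0.195592
d^1_{0,0}(0.9162) = +0.804408 -0.195592 = +0.608815
D = (+1.000000+0.000000i)·(+0.608815)·(+1.000000+0.000000i) = +0.608815+0.000000i

Re=0.6088 Im=0.0000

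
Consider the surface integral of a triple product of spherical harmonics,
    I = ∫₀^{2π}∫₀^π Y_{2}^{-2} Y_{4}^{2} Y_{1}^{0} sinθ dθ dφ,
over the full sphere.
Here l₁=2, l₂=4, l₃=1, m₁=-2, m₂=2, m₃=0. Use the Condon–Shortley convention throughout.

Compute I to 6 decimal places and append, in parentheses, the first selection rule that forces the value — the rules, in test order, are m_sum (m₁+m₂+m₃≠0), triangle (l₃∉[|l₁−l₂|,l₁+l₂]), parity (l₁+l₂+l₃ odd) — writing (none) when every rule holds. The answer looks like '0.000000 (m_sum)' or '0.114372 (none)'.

|2−4|≤1≤2+4 violated ⇒ I = 0

0.000000 (triangle)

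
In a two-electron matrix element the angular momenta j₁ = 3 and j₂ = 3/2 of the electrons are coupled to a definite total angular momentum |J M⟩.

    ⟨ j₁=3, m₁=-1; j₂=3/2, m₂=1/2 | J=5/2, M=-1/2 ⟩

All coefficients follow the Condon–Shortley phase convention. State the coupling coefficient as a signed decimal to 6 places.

−√(1/70) = -0.119523

√[6·2!4!1!/8! · 2!4!2!1!2!3!] = √(288/35)
  +(−1)^1/∏(1,1,3,1,1,0)! = -1/6  (running -1/6)
  +(−1)^2/∏(2,0,2,0,2,1)! = 1/8  (running -1/24)
⟨..|..⟩ = √(288/35)·(-1/24) = -0.119523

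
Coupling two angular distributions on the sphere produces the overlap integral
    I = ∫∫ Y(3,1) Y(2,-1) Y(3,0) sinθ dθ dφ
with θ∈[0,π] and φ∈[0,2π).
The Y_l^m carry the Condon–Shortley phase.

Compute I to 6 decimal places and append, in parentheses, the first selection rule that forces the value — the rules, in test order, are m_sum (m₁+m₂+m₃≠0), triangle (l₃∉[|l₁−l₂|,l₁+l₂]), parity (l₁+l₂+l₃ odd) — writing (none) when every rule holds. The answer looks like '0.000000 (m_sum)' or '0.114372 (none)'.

Rules hold: Σm=0, L=8 even, 1≤3≤5.
N = 7·5·7 = 245
Δ = 2!·4!·2!/9! = 1/3780
Racah Σ t=0..2: t=0:+1/24 t=1:−1/4 t=2:+1/24 = -1/6
⇒ 3j(3 2 3; 0 0 0)² = 4/105, sgn +1
Racah Σ t=0..1: t=0:+1/8 t=1:−1/12 = 1/24
⇒ 3j(3 2 3; 1 -1 0)² = 1/210, sgn -1
4πI² = N·(3j₀)²·(3jₘ)² = 2/45
I = -1·√(0.0444444/4π) = -0.05947080
No selection rule forces the value: the integral is nonzero (none).

-0.059471 (none)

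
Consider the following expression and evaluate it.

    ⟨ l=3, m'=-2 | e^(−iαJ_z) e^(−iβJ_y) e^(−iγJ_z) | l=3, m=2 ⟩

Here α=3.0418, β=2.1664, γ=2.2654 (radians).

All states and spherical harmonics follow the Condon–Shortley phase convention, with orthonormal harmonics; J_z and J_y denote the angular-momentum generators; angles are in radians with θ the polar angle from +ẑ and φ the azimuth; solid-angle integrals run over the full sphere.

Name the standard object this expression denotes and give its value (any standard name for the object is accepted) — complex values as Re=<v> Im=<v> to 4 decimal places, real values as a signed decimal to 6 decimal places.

This is a Wigner D-matrix element — the rotation-matrix element ⟨l m'| R(α,β,γ) |l m⟩ in the angular-momentum basis.
Split into d^3_{-2,2}(β=2.1664) × two z-phases.
c=cos(2.166400/2)=0.468504, s=sin(2.166400/2)=0.883462; N=√[1·120·120·1]=120.000000
k∈{4,5} keeps every argument non-negative
  k=4: (−1)^0·120.0000/(24)·0.4685^2·0.8835^4 = +0.668570
  k=5: (−1)^1·120.0000/(120)·0.4685^0·0.8835^6 = -0.475473
d^3_{-2,2}(2.1664) = +0.668570 -0.475473 = +0.193097
D = (+0.980149-0.198263i)·(+0.193097)·(-0.180593+0.983558i) = +0.003475+0.193065i

Wigner D-matrix element, Re=0.0035 Im=0.1931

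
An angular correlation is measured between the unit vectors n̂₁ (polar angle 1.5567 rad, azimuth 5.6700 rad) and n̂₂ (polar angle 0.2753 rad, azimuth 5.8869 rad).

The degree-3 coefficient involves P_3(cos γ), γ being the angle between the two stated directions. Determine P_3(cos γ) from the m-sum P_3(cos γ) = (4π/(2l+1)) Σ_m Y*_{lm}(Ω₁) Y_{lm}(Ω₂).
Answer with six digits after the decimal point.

-0.364211

Term-by-term m-sum for l=3 (normalisation 4π/7 = 1.795196):
  m=-3: Y*=-0.110755-0.402126i  Y=+0.003124+0.007777i  product +0.002781-0.002117i
  m=-2: Y*=+0.004863-0.013557i  Y=+0.051019+0.051757i  product +0.000950-0.000440i
  m=-1: Y*=-0.264014+0.185779i  Y=+0.294231+0.123112i  product -0.100553+0.022158i
  m=+0: Y*=-0.015775-0.000000i  Y=+0.585561+0.000000i  product -0.009238-0.000000i
  m=+1: Y*=+0.264014+0.185779i  Y=-0.294231+0.123112i  product -0.100553-0.022158i
  m=+2: Y*=+0.004863+0.013557i  Y=+0.051019-0.051757i  product +0.000950+0.000440i
  m=+3: Y*=+0.110755-0.402126i  Y=-0.003124+0.007777i  product +0.002781+0.002117i
Total Σ_m = -0.202881-0.000000i. Multiply by 1.795196: -0.364211-0.000000i. P_3(cos γ) = -0.364211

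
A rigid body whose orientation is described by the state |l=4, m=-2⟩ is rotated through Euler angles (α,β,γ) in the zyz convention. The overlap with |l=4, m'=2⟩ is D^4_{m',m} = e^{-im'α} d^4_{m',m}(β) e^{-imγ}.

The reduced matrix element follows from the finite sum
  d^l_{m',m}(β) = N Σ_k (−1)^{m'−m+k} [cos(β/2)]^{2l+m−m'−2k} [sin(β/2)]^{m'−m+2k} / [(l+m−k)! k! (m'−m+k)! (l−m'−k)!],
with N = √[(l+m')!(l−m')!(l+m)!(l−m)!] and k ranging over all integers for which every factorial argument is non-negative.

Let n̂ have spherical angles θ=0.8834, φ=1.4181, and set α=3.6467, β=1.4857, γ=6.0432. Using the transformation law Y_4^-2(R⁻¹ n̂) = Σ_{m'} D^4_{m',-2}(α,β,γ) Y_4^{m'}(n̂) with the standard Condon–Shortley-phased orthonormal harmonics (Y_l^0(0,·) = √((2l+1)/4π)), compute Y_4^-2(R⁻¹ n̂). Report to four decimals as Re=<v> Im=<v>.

Need the full column D^4_{m',-2} for m'=−4..4 at α=3.6467, β=1.4857, γ=6.0432.
cos(β/2)=0.736544, sin(β/2)=0.676390
d^4_{-4,-2}: single k=2 term ⇒ +0.386514;  D = +0.011724+0.386336i
d^4_{-3,-2}: k∈[1..2] ⇒ +0.297613 -0.752956 = -0.455343;  D = +0.232327+0.391614i
d^4_{-2,-2}: k∈[0..2] ⇒ +0.086614 -0.876530 +0.924004 = +0.134088;  D = +0.115675+0.067814i
d^4_{-1,-2}: k∈[0..2] ⇒ -0.337461 +1.422953 -0.800011 = +0.285480;  D = -0.285390-0.007175i
d^4_{0,-2}: k∈[0..2] ⇒ +0.692958 -1.558377 +0.492834 = -0.372585;  D = -0.330486+0.172042i
d^4_{1,-2}: k∈[0..2] ⇒ -0.948635 +1.200017 -0.202402 = +0.048980;  D = -0.027076+0.040816i
d^4_{2,-2}: k∈[0..2] ⇒ +0.924004 -0.623391 +0.043810 = +0.344423;  D = +0.027734-0.343305i
d^4_{3,-2}: k∈[0..1] ⇒ -0.634989 +0.178502 = -0.456488;  D = -0.188010-0.415973i
d^4_{4,-2}: single k=0 term ⇒ +0.274890;  D = -0.220292-0.164426i
Y_4^{m'}(θ=0.8834,φ=1.4181) and Σ D·Y over m':
  (+0.0117+0.3863i)·(+0.1294+0.0906i)  (+0.2323+0.3916i)·(-0.1622+0.3289i)  (+0.1157+0.0678i)·(-0.3466-0.1093i)  (-0.2854-0.0072i)·(-0.0064+0.0417i)  (-0.3305+0.1720i)·(-0.3602+0.0000i)  (-0.0271+0.0408i)·(+0.0064+0.0417i)  (+0.0277-0.3433i)·(-0.3466+0.1093i)  (-0.1880-0.4160i)·(+0.1622+0.3289i)  (-0.2203-0.1644i)·(+0.1294-0.0906i)
Y_4^-2(R⁻¹ n̂) = -0.022506-0.055477i

Re=-0.0225 Im=-0.0555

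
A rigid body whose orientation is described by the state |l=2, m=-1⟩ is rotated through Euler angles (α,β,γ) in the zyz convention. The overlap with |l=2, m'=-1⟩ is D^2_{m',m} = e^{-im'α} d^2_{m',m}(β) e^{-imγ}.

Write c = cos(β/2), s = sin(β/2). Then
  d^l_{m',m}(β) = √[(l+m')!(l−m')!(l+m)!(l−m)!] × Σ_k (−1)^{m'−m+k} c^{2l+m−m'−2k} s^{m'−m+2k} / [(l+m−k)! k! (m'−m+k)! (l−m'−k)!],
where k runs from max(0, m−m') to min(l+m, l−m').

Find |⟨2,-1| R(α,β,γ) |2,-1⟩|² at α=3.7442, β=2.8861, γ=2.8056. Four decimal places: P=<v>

Split into d^2_{-1,-1}(β=2.8861) × two z-phases.
With c≡cos(β/2)=0.127399 and s≡sin(β/2)=0.991852, N=[1·6·1·6]^{1/2}=6.000000
k∈{0,1} keeps every argument non-negative
  k=0: (−1)^0·6.0000/(6)·0.1274^4·0.9919^0 = +0.000263
  k=1: (−1)^1·6.0000/(2)·0.1274^2·0.9919^2 = -0.047901
d^2_{-1,-1}(2.8861) = +0.000263 -0.047901 = -0.047638
|D^2_{-1,-1}|² = |d^2_{-1,-1}(β)|² = (-0.047638)² = 0.002269 (the z-rotation phases have unit modulus)

P=0.0023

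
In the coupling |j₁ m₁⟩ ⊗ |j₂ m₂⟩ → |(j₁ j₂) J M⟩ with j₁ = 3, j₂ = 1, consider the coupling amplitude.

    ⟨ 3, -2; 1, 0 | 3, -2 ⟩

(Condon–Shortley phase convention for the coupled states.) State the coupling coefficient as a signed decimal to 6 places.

−√(1/3) ≈ -0.577350

j₁+j₂−J=1  J+j₁−j₂=5  J−j₁+j₂=1  j₁+j₂+J+1=8
(j₁±m₁, j₂±m₂, J±M) = (1,5,1,1,1,5)
P² = 300
sum k=0..1:
  [0] +1/120 = 1/120
  [1] −1/24 = -1/24
S = -1/30
C² = P²·S² = 1/3 ; C = -0.577350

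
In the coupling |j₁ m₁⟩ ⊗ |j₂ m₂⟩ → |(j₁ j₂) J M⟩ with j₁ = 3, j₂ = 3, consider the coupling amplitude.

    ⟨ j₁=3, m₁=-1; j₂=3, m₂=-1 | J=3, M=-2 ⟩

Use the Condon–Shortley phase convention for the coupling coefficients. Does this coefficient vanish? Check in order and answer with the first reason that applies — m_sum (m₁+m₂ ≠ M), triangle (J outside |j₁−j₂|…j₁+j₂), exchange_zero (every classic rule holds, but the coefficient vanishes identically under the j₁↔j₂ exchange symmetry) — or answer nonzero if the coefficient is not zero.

exchange_zero

m-sum: m₁+m₂ = -1+(-1) = -2, M = -2  ✓
triangle: |j₁−j₂| = 0 ≤ J = 3 ≤ j₁+j₂ = 6  ✓
exchange: j₁=j₂ and m₁=m₂, and (−1)^(j₁+j₂−J) = (−1)^3 = −1 forces ⟨j₁m₁;j₂m₂|JM⟩ = −⟨j₂m₂;j₁m₁|JM⟩ = −⟨j₁m₁;j₂m₂|JM⟩ ⇒ the coefficient vanishes identically
Racah sum check: Σ_k collapses to 0 ⇒ CG = 0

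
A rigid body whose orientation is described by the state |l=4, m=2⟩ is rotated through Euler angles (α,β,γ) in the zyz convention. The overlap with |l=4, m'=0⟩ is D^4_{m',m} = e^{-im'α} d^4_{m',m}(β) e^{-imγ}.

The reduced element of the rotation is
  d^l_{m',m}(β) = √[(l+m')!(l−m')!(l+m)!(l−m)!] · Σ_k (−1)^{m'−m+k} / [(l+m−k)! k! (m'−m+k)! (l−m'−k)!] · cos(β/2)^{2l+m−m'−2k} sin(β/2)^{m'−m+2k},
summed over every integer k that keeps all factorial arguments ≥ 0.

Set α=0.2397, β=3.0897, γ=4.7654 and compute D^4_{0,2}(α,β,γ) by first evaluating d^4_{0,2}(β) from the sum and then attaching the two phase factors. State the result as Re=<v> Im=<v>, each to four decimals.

First d^4_{0,2}(β=3.0897), then the phase factors e^{-i(0)α} and e^{-i(2)γ}:
With c≡cos(β/2)=0.025943 and s≡sin(β/2)=0.999663, N=[24·24·720·2]^{1/2}=910.735966
k∈{2,3,4} keeps every argument non-negative
  k=2: (−1)^0·910.7360/(96)·0.0259^6·0.9997^2 = +0.000000
  k=3: (−1)^1·910.7360/(36)·0.0259^4·0.9997^4 = -0.000011
  k=4: (−1)^2·910.7360/(96)·0.0259^2·0.9997^6 = +0.006372
d^4_{0,2}(3.0897) = +0.000000 -0.000011 +0.006372 = +0.006361
Phases: e^{-i·(0)·0.2397}=+1.000000+0.000000i, e^{-i·(2)·4.7654}=-0.994385+0.105824i ⇒ D=-0.006325+0.000673i

Re=-0.0063 Im=0.0007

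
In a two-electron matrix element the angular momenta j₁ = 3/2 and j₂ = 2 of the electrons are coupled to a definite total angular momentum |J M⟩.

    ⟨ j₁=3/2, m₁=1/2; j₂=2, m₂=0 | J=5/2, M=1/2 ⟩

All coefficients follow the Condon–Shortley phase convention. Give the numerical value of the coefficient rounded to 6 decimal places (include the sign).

+0.292770  (= +√(3/35))

triangle: 1!*2!*3!/7! = 12/5040
(j±m)!: 2!*1!*2!*2!*3!*2! = 96
prefactor² = (2J+1)*Δ*N² = 48/35
  k=0: +1/(0!*1!*1!*2!*1!*1!) = 1/2
  k=1: −1/(1!*0!*0!*1!*2!*2!) = -1/4
Σ = 1/4  ⇒  CG² = 48/35*(1/4)² = 3/35
CG = +√(3/35) = +0.292770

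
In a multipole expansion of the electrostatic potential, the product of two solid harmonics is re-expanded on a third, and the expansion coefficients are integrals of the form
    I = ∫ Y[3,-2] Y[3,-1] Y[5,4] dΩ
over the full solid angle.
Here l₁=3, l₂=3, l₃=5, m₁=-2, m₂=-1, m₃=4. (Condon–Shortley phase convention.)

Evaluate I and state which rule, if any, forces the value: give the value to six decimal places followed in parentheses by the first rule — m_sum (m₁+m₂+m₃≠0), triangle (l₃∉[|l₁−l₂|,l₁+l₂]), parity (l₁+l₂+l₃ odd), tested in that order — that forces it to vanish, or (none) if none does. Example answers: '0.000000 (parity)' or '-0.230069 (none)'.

Σmᵢ = 1 ≠ 0, so the φ-integral vanishes; I = 0

0.000000 (m_sum)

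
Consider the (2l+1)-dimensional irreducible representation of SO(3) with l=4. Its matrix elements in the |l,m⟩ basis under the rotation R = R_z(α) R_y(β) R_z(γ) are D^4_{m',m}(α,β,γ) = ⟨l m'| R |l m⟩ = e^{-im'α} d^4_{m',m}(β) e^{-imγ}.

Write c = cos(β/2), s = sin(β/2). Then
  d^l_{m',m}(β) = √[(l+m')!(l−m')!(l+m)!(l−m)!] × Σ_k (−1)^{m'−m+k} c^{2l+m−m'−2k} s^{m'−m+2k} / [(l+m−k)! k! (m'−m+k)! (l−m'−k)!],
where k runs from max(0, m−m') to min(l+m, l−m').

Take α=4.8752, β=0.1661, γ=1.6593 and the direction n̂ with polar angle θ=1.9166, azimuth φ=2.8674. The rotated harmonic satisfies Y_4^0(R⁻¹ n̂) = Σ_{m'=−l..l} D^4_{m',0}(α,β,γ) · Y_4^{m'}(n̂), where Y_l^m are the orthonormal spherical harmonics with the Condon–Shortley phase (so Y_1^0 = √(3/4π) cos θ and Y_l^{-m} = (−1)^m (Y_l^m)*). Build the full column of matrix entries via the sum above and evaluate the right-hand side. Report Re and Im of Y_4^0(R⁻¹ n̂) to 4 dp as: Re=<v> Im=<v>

Need the full column D^4_{m',0} for m'=−4..4 at α=4.8752, β=0.1661, γ=1.6593.
cos(β/2)=0.996553, sin(β/2)=0.082955
d^4_{-4,0}: single k=4 term ⇒ +0.000391;  D = +0.000311+0.000237i
d^4_{-3,0}: k∈[3..4] ⇒ +0.006639 -0.000046 = +0.006593;  D = -0.003094+0.005822i
d^4_{-2,0}: k∈[2..4] ⇒ +0.063945 -0.001182 +0.000003 = +0.062766;  D = -0.059468-0.020079i
d^4_{-1,0}: k∈[1..4] ⇒ +0.362125 -0.015055 +0.000104 -0.000000 = +0.347174;  D = +0.056274-0.342583i
d^4_{0,0}: k∈[0..4] ⇒ +0.972757 -0.107846 +0.001681 -0.000005 +0.000000 = +0.866587;  D = +0.866587+0.000000i
d^4_{1,0}: k∈[0..3] ⇒ -0.362125 +0.015055 -0.000104 +0.000000 = -0.347174;  D = -0.056274-0.342583i
d^4_{2,0}: k∈[0..2] ⇒ +0.063945 -0.001182 +0.000003 = +0.062766;  D = -0.059468+0.020079i
d^4_{3,0}: k∈[0..1] ⇒ -0.006639 +0.000046 = -0.006593;  D = +0.003094+0.005822i
d^4_{4,0}: single k=0 term ⇒ +0.000391;  D = +0.000311-0.000237i
Y_4^{m'}(θ=1.9166,φ=2.8674) and Σ D·Y over m':
  (+0.0003+0.0002i)·(+0.1583+0.3085i)  (-0.0031+0.0058i)·(+0.2404+0.2589i)  (-0.0595-0.0201i)·(-0.0495-0.0302i)  (+0.0563-0.3426i)·(-0.3189-0.0897i)  (+0.8666+0.0000i)·(+0.0016+0.0000i)  (-0.0563-0.3426i)·(+0.3189-0.0897i)  (-0.0595+0.0201i)·(-0.0495+0.0302i)  (+0.0031+0.0058i)·(-0.2404+0.2589i)  (+0.0003-0.0002i)·(+0.1583-0.3085i)
Y_4^0(R⁻¹ n̂) = -0.095822+0.000000i

Re=-0.0958 Im=0.0000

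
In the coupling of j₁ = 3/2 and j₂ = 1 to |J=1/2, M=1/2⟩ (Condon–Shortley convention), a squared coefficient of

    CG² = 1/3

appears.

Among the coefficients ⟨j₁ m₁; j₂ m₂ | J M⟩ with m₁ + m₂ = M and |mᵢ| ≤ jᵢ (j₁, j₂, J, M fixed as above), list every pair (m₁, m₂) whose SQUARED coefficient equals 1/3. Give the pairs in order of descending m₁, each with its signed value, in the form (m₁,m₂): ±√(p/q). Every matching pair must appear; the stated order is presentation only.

Admissible pairs with m₁+m₂ = M = 1/2: (-1/2,1), (1/2,0), (3/2,-1)
  (m₁,m₂)=(3/2,-1): CG² = 1/2, CG = +√(1/2)
  (m₁,m₂)=(1/2,0): CG² = 1/3, CG = −√(1/3)   ← matches the target
  (m₁,m₂)=(-1/2,1): CG² = 1/6, CG = +√(1/6)
Pairs with CG² = 1/3: (1/2,0): −√(1/3)

(1/2,0): −√(1/3)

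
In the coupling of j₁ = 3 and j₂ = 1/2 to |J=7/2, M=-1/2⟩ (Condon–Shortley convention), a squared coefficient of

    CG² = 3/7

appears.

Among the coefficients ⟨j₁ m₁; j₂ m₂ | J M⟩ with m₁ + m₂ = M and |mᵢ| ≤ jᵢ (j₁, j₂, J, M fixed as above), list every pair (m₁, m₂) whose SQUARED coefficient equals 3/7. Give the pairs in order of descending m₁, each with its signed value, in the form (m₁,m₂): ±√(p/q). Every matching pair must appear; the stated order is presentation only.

(-1,1/2): +√(3/7)

Admissible pairs with m₁+m₂ = M = -1/2: (-1,1/2), (0,-1/2)
  (m₁,m₂)=(0,-1/2): CG² = 4/7, CG = +√(4/7)
  (m₁,m₂)=(-1,1/2): CG² = 3/7, CG = +√(3/7)   ← matches the target
Pairs with CG² = 3/7: (-1,1/2): +√(3/7)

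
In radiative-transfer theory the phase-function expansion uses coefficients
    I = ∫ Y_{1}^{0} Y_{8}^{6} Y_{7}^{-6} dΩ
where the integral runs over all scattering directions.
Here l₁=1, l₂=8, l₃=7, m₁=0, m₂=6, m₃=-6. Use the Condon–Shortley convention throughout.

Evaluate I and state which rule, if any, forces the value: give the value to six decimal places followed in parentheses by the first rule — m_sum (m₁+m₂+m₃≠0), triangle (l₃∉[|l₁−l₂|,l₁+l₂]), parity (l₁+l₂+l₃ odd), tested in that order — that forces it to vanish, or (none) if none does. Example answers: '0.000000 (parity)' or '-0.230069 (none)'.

m-sum 0 ✓  L=16 even ✓  7≤7≤9 ✓
Π(2lᵢ+1) = 3×17×15 = 765
triangle coeff Δ(1,8,7) = 1/2040
Σ_t [1,1]: t=1:−1/25401600 = -1/25401600
(3j)²=8/255 [(1 8 7; 0 0 0)], sign=+1
Σ_t [1,1]: t=1:−1/6227020800 = -1/6227020800
(3j)²=7/510 [(1 8 7; 0 6 -6)], sign=+1
⇒ 4πI² = 28/85
I = (+1)√(28/85/(4π)) = 0.16190663
No selection rule forces the value: the integral is nonzero (none).

0.161907 (none)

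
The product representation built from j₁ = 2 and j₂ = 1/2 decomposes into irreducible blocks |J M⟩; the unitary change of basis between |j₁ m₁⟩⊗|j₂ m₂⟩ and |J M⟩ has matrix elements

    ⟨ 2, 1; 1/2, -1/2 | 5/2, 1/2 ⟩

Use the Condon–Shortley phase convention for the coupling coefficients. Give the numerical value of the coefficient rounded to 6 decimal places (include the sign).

j₁+j₂−J=0  J+j₁−j₂=4  J−j₁+j₂=1  j₁+j₂+J+1=6
(j₁±m₁, j₂±m₂, J±M) = (3,1,0,1,3,2)
P² = 72/5
sum k=0..0:
  [0] +1/6 = 1/6
S = 1/6
C² = P²·S² = 2/5 ; C = +0.632456

+√(2/5) ≈ +0.632456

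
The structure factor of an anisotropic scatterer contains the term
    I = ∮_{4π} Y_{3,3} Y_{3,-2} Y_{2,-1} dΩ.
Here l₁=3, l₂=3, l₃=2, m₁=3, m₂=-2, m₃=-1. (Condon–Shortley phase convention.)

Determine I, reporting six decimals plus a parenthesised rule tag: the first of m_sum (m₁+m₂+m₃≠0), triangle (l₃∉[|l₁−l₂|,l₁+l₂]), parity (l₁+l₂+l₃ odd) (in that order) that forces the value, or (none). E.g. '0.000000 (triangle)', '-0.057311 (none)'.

-0.210261 (none)

Rules hold: Σm=0, L=8 even, 0≤2≤6.
N = 7·7·5 = 245
Δ = 4!·2!·2!/9! = 1/3780
Racah Σ t=1..3: t=1:−1/24 t=2:+1/4 t=3:−1/24 = 1/6
⇒ 3j(3 3 2; 0 0 0)² = 4/105, sgn +1
Racah Σ t=0..0: t=0:+1/48 = 1/48
⇒ 3j(3 3 2; 3 -2 -1)² = 5/84, sgn -1
4πI² = N·(3j₀)²·(3jₘ)² = 5/9
I = -1·√(0.555556/4π) = -0.21026104
No selection rule forces the value: the integral is nonzero (none).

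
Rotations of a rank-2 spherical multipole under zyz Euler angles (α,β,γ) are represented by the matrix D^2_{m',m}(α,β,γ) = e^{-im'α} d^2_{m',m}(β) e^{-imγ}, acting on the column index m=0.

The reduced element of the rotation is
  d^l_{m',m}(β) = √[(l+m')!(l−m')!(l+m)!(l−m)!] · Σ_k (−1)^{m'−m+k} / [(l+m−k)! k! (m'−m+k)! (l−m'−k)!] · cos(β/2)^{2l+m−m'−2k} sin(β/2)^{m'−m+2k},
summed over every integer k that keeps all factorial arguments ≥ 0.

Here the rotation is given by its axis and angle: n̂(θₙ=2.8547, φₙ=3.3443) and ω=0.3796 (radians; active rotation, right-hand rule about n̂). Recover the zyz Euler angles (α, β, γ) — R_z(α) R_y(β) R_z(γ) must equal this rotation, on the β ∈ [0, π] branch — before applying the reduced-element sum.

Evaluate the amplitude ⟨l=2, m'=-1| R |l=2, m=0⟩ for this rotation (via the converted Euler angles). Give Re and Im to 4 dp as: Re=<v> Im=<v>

Re=-0.0027 Im=0.1298

Axis–angle → zyz. n̂ = (sinθₙcosφₙ, sinθₙsinφₙ, cosθₙ) = (-0.277179, -0.056969, -0.959128), ω = 0.3796.
R = I cosω + sinω [n̂]ₓ + (1−cosω) n̂n̂ᵀ gives
  R = [+0.934282, +0.356528, -0.002185; -0.354280, +0.929044, +0.106598; +0.040035, -0.098819, +0.994300]
β = atan2(√(R₁₃²+R₂₃²), R₃₃) = 0.106824; α = atan2(R₂₃, R₁₃) mod 2π = 1.591287; γ = atan2(R₃₂, −R₃₁) mod 2π = 4.327465
D^2_{-1,0}(1.5913,0.1068,4.3275) = e^{-i·-1·1.5913}·d^2_{-1,0}(0.1068)·e^{-i·0·4.3275}. Compute d first:
c=cos(0.106824/2)=0.998574, s=sin(0.106824/2)=0.053386; N=√[1·6·2·2]=4.898979
k∈{1,2} keeps every argument non-negative
  k=1: (−1)^0·4.8990/(2)·0.9986^3·0.0534^1 = +0.130211
  k=2: (−1)^1·4.8990/(2)·0.9986^1·0.0534^3 = -0.000372
d^2_{-1,0}(0.1068) = +0.130211 -0.000372 = +0.129839
Phases: e^{-i·(-1)·1.5913}=-0.020489+0.999790i, e^{-i·(0)·4.3275}=+1.000000+0.000000i ⇒ D=-0.002660+0.129811i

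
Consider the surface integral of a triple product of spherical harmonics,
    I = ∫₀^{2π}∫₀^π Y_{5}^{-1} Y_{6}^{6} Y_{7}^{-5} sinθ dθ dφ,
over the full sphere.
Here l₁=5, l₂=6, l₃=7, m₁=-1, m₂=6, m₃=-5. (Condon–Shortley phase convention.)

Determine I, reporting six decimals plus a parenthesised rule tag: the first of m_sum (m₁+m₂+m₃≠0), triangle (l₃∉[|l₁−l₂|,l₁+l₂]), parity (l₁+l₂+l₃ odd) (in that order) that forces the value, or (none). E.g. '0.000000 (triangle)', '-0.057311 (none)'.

Rules hold: Σm=0, L=18 even, 1≤7≤11.
N = 11·13·15 = 2145
Δ = 4!·6!·8!/19! = 1/174594420
Racah Σ t=0..4: t=0:+1/4147200 t=1:−1/207360 t=2:+1/82944 t=3:−1/207360 t=4:+1/4147200 = 1/345600
⇒ 3j(5 6 7; 0 0 0)² = 420/46189, sgn -1
Racah Σ t=4..4: t=4:+1/46448640 = 1/46448640
⇒ 3j(5 6 7; -1 6 -5)² = 2475/117572, sgn +1
4πI² = N·(3j₀)²·(3jₘ)² = 556875/1356277
I = -1·√(0.410591/4π) = -0.18075892
No selection rule forces the value: the integral is nonzero (none).

-0.180759 (none)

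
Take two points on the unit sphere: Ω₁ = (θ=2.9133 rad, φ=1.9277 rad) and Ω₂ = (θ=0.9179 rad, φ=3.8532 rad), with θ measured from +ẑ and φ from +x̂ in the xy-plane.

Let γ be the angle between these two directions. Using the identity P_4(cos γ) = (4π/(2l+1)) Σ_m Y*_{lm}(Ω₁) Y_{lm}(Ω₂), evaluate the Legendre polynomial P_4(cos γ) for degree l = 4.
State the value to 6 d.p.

Addition theorem: P_4(cos γ) = (4π/9) Σ_m Y*_{lm}(Ω₁) Y_{lm}(Ω₂), m = −4…4:
  term(m=-4) = +0.000031-0.000202i   from Y*(Ω₁)=+0.000166+0.001149i, Y(Ω₂)=-0.168556-0.051249i
  term(m=-3) = -0.004709-0.002614i   from Y*(Ω₁)=-0.012402+0.006776i, Y(Ω₂)=+0.203728+0.322063i
  term(m=-2) = -0.024509+0.021041i   from Y*(Ω₁)=-0.073062-0.063285i, Y(Ω₂)=+0.049141-0.330555i
  term(m=-1) = -0.012547-0.033877i   from Y*(Ω₁)=+0.132680-0.355833i, Y(Ω₂)=+0.072040-0.062122i
  term(m=+0) = -0.223472+0.000000i   from Y*(Ω₁)=+0.639271-0.000000i, Y(Ω₂)=-0.349573+0.000000i
  term(m=+1) = -0.012547+0.033877i   from Y*(Ω₁)=-0.132680-0.355833i, Y(Ω₂)=-0.072040-0.062122i
  term(m=+2) = -0.024509-0.021041i   from Y*(Ω₁)=-0.073062+0.063285i, Y(Ω₂)=+0.049141+0.330555i
  term(m=+3) = -0.004709+0.002614i   from Y*(Ω₁)=+0.012402+0.006776i, Y(Ω₂)=-0.203728+0.322063i
  term(m=+4) = +0.000031+0.000202i   from Y*(Ω₁)=+0.000166-0.001149i, Y(Ω₂)=-0.168556+0.051249i
Accumulated sum -0.306940-0.000000i; after 4π/(2l+1) scaling, -0.428570-0.000000i ⇒ P_4 = -0.428570

-0.428570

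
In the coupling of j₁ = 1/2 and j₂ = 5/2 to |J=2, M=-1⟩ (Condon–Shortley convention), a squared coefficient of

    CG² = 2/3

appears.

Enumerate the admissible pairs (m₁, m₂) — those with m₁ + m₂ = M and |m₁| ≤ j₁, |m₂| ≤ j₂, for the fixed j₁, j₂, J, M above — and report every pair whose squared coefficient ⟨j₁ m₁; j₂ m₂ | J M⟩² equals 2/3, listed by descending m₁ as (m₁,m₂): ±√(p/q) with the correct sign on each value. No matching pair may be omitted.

Admissible pairs with m₁+m₂ = M = -1: (-1/2,-1/2), (1/2,-3/2)
  (m₁,m₂)=(1/2,-3/2): CG² = 2/3, CG = +√(2/3)   ← matches the target
  (m₁,m₂)=(-1/2,-1/2): CG² = 1/3, CG = −√(1/3)
Pairs with CG² = 2/3: (1/2,-3/2): +√(2/3)

(1/2,-3/2): +√(2/3)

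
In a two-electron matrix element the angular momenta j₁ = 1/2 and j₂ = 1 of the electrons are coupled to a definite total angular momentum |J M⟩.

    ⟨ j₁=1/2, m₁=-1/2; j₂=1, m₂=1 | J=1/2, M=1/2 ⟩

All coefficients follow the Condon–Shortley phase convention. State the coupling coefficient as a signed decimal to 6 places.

−√(2/3) ≈ -0.816497

j₁+j₂−J=1  J+j₁−j₂=0  J−j₁+j₂=1  j₁+j₂+J+1=3
(j₁±m₁, j₂±m₂, J±M) = (0,1,2,0,1,0)
P² = 2/3
sum k=1..1:
  [1] −1/1 = -1
S = -1
C² = P²·S² = 2/3 ; C = -0.816497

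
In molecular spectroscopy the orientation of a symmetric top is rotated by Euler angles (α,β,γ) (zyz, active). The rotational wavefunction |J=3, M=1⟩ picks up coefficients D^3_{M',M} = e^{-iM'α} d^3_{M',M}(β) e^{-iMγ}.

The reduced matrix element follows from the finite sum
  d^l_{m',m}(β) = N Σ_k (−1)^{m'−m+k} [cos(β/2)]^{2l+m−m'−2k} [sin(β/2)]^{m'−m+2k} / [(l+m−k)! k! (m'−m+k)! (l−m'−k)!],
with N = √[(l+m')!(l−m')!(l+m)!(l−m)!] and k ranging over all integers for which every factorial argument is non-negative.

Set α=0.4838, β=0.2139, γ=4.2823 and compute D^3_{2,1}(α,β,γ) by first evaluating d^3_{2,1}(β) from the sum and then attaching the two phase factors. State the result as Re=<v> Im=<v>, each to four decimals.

Split into d^3_{2,1}(β=0.2139) × two z-phases.
With c≡cos(β/2)=0.994286 and s≡sin(β/2)=0.106746, N=[120·1·24·2]^{1/2}=75.894664
The bounds max(0,m−m')=0 and min(l+m,l−m')=1 give 2 terms
  k=0: (−1)^1·75.8947/(24)·0.9943^5·0.1067^1 = -0.328027
  k=1: (−1)^2·75.8947/(12)·0.9943^3·0.1067^3 = +0.007562
d^3_{2,1}(0.2139) = -0.328027 +0.007562 = -0.320465
D = (+0.567278-0.823527i)·(-0.320465)·(-0.416952+0.908929i) = -0.164078-0.275275i

Re=-0.1641 Im=-0.2753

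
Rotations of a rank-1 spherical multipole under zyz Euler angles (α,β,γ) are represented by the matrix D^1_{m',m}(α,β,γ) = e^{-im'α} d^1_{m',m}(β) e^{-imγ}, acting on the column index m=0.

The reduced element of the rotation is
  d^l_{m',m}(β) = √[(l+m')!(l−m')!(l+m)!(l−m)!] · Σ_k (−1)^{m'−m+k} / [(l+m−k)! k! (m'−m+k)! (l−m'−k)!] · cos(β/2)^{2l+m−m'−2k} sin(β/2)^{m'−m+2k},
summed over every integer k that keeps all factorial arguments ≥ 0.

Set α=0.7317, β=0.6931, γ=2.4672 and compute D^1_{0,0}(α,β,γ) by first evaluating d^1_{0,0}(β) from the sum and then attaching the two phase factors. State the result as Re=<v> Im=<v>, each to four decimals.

Re=0.7693 Im=0.0000

First d^1_{0,0}(β=0.6931), then the phase factors e^{-i(0)α} and e^{-i(0)γ}:
With c≡cos(β/2)=0.940550 and s≡sin(β/2)=0.339655, N=[1·1·1·1]^{1/2}=1.000000
The bounds max(0,m−m')=0 and min(l+m,l−m')=1 give 2 terms
  k=0: (−1)^0·1.0000/(1)·0.9406^2·0.3397^0 = +0.884635
  k=1: (−1)^1·1.0000/(1)·0.9406^0·0.3397^2 = -0.115365
d^1_{0,0}(0.6931) = +0.884635 -0.115365 = +0.769269
Phases: e^{-i·(0)·0.7317}=+1.000000+0.000000i, e^{-i·(0)·2.4672}=+1.000000+0.000000i ⇒ D=+0.769269+0.000000i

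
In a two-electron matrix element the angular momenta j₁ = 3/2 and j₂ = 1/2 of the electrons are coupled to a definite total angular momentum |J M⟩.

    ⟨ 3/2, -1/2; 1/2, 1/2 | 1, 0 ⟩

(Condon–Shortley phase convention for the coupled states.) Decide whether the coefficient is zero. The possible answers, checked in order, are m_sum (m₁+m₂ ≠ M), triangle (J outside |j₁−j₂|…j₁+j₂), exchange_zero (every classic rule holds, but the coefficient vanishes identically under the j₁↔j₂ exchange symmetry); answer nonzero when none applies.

nonzero

m-sum: m₁+m₂ = -1/2+1/2 = 0, M = 0  ✓
triangle: |j₁−j₂| = 1 ≤ J = 1 ≤ j₁+j₂ = 2  ✓
exchange: j₁≠j₂ or m₁≠m₂ — the exchange symmetry imposes no constraint here
value check: CG = −√(1/2) = -0.707107 ≠ 0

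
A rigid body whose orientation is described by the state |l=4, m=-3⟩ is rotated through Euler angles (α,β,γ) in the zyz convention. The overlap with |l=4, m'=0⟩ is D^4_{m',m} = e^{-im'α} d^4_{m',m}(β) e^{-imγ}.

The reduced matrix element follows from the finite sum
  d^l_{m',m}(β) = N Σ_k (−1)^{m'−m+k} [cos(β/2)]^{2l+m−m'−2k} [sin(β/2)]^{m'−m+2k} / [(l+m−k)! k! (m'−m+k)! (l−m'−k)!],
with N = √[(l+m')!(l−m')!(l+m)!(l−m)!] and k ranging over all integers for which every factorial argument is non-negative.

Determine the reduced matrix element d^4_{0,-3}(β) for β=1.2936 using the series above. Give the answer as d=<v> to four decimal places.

d=-0.3601

d^4_{0,-3}(β=1.2936) via the finite sum:
With c≡cos(β/2)=0.798016 and s≡sin(β/2)=0.602636, N=[24·24·1·5040]^{1/2}=1703.830978
The bounds max(0,m−m')=0 and min(l+m,l−m')=1 give 2 terms
  k=0: (−1)^3·1703.8310/(144)·0.7980^5·0.6026^3 = -0.838084
  k=1: (−1)^4·1703.8310/(144)·0.7980^3·0.6026^5 = +0.477941
d^4_{0,-3}(1.2936) = -0.838084 +0.477941 = -0.360144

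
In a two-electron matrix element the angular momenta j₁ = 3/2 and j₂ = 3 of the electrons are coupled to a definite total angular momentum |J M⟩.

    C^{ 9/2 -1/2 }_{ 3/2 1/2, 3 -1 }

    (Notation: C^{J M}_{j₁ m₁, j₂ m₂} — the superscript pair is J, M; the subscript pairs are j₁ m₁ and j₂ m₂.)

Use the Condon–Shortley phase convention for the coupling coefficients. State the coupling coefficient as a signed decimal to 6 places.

+0.597614  (= +√(5/14))

√[10·0!3!6!/10! · 2!1!2!4!4!5!] = √(23040/7)
  +(−1)^0/∏(0,0,1,2,2,4)! = 1/96  (running 1/96)
⟨..|..⟩ = √(23040/7)·(1/96) = +0.597614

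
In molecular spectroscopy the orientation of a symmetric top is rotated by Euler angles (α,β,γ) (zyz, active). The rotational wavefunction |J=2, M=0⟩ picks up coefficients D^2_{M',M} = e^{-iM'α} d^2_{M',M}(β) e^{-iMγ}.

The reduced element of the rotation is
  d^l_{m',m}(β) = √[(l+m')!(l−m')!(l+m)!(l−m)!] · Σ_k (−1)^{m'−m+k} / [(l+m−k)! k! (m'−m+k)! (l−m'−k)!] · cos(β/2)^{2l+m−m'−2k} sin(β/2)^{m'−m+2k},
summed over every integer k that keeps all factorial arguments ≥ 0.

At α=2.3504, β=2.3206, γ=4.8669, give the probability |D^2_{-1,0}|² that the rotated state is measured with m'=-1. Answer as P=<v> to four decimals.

D^2_{-1,0}(2.3504,2.3206,4.8669) = e^{-i·-1·2.3504}·d^2_{-1,0}(2.3206)·e^{-i·0·4.8669}. Compute d first:
With c≡cos(β/2)=0.399064 and s≡sin(β/2)=0.916923, N=[1·6·2·2]^{1/2}=4.898979
k: max(0,(0)−(-1))=1 … min(2+(0),2−(-1))=2
  k=1: (−1)^0·4.8990/(2)·0.3991^3·0.9169^1 = +0.142737
  k=2: (−1)^1·4.8990/(2)·0.3991^1·0.9169^3 = -0.753559
d^2_{-1,0}(2.3206) = +0.142737 -0.753559 = -0.610821
|D^2_{-1,0}|² = |d^2_{-1,0}(β)|² = (-0.610821)² = 0.373103 (the z-rotation phases have unit modulus)

P=0.3731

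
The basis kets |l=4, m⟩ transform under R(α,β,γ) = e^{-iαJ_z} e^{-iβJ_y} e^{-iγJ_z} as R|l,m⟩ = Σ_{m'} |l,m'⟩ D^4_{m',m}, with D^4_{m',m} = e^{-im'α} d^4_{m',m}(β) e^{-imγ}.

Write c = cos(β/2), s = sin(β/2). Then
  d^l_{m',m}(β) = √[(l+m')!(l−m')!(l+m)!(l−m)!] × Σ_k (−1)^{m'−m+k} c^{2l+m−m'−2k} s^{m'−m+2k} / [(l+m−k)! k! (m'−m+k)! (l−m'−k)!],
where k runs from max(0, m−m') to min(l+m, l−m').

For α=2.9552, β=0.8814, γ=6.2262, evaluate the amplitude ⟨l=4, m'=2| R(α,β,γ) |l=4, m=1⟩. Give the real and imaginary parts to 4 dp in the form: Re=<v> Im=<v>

Split into d^4_{2,1}(β=0.8814) × two z-phases.
c=cos(0.881400/2)=0.904453, s=sin(0.881400/2)=0.426573; N=√[720·2·120·6]=1018.233765
k∈{0,1,2} keeps every argument non-negative
  k=0: (−1)^1·1018.2338/(240)·0.9045^7·0.4266^1 = -0.896050
  k=1: (−1)^2·1018.2338/(48)·0.9045^5·0.4266^3 = +0.996589
  k=2: (−1)^3·1018.2338/(72)·0.9045^3·0.4266^5 = -0.147788
d^4_{2,1}(0.8814) = -0.896050 +0.996589 -0.147788 = -0.047249
D = (+0.931317+0.364211i)·(-0.047249)·(+0.998377+0.056954i) = -0.042952-0.019687i

Re=-0.0430 Im=-0.0197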